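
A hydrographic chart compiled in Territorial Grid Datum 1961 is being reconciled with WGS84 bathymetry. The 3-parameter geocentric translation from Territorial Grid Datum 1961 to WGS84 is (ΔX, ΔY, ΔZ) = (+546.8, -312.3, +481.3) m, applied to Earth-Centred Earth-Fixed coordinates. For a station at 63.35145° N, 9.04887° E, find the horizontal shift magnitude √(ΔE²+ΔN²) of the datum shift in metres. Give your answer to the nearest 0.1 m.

453.0 m

The local east axis at (φ, λ) is (−sin λ, cos λ, 0), so ΔE = −sin(9.04887°)·546.8 + cos(9.04887°)·(-312.3) = -394.41 m.
The local north axis is (−sin φ cos λ, −sin φ sin λ, cos φ), giving ΔN = -482.634 + 43.900 + 215.871 = -222.86 m.
Horizontal magnitude = √(ΔE² + ΔN²) = √((-394.41)² + (-222.86)²) = 453.02 m.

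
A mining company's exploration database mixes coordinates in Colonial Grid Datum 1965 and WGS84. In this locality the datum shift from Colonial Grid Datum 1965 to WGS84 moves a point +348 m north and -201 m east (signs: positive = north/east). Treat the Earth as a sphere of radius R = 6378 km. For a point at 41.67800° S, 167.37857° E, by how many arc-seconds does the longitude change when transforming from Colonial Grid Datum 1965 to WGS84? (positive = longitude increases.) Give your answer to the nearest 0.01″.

At latitude -41.67800°, cos φ = 0.746894.
One radian of longitude at latitude φ spans R cos φ, so Δλ = ΔE / (R cos φ) = -201.0 / (6378000 × 0.746894) = -4.2194e-05 rad = -8.703″.

Δλ = -8.70″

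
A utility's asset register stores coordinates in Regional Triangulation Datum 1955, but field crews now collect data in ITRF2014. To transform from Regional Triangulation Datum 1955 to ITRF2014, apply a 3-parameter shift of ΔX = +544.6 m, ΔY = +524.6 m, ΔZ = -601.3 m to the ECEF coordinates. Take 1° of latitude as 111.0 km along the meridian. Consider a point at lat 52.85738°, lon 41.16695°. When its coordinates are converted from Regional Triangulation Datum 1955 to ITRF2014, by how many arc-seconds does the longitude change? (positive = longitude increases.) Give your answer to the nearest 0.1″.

Δλ = 2.0″

sin φ = 0.797135, cos φ = 0.603801, sin λ = 0.658255, cos λ = 0.752795.
East component: ΔE = −sin λ·ΔX + cos λ·ΔY = −(0.658255)(544.6) + (0.752795)(524.6) = 36.43 m.
1° of latitude spans 111000 m; at latitude φ, 1° of longitude spans that × cos φ = 67021.9 m, so Δλ = 36.43 / 67021.9 × 3600 = 1.957″.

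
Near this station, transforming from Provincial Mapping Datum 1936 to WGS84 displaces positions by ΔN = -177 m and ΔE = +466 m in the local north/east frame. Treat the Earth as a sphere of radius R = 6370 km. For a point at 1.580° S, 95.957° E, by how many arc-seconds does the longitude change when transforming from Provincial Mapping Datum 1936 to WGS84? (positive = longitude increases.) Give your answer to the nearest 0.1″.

At latitude -1.580°, cos φ = 0.999620.
One radian of longitude at latitude φ spans R cos φ, so Δλ = ΔE / (R cos φ) = 466.0 / (6370000 × 0.999620) = 7.3183e-05 rad = 15.095″.

Δλ = 15.1″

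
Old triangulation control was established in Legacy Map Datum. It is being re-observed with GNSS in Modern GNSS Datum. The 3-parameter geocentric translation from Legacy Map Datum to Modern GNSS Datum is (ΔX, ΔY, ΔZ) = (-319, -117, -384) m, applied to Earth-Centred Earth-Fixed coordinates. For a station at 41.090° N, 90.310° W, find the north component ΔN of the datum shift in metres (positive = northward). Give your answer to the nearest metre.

At φ = 41.090°, λ = -90.310°: sin φ = 0.657244, cos φ = 0.753678, sin λ = -0.999985, cos λ = -0.005410.
ΔN = −sin φ cos λ·ΔX − sin φ sin λ·ΔY + cos φ·ΔZ = −(0.657244)(-0.005410)(-319) − (0.657244)(-0.999985)(-117) + (0.753678)(-384) = -367.44 m.

ΔN = -367 m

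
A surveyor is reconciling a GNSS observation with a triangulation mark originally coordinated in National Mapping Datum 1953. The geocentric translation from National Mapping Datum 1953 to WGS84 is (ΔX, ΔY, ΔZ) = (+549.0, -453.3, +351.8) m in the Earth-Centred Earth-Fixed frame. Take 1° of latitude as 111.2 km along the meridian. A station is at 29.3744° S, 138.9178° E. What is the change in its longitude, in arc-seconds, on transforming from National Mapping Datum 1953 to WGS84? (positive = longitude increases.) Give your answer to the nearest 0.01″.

sin φ = -0.490514, cos φ = 0.871433, sin λ = 0.657141, cos λ = -0.753768.
East component: ΔE = −sin λ·ΔX + cos λ·ΔY = −(0.657141)(549.0) + (-0.753768)(-453.3) = -19.09 m.
1° of latitude spans 111200 m; at latitude φ, 1° of longitude spans that × cos φ = 96903.4 m, so Δλ = -19.09 / 96903.4 × 3600 = -0.709″.

Δλ = -0.71″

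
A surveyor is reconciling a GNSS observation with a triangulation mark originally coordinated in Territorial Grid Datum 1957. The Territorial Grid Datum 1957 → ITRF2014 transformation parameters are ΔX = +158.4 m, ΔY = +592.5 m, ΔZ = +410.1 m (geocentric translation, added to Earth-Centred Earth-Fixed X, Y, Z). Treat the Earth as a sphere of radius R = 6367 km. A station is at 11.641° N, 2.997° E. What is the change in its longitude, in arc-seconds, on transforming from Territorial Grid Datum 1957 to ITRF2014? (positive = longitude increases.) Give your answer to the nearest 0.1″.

Δλ = 19.3″

sin φ = 0.201779, cos φ = 0.979431, sin λ = 0.052284, cos λ = 0.998632.
East component: ΔE = −sin λ·ΔX + cos λ·ΔY = −(0.052284)(158.4) + (0.998632)(592.5) = 583.41 m.
1° of latitude spans πR/180 = 111125 m; at latitude φ, 1° of longitude spans that × cos φ = 108839.4 m, so Δλ = 583.41 / 108839.4 × 3600 = 19.297″.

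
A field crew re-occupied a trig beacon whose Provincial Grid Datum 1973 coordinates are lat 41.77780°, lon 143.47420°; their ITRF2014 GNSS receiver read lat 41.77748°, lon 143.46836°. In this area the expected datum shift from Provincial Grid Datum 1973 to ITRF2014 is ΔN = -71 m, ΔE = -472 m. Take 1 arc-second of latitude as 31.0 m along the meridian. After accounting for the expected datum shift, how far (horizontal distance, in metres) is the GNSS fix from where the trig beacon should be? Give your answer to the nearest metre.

38 m

Observed coordinate differences: Δφ = -0.00032°, Δλ = -0.00584°.
Converting to metres (1° lat = 111600 m, cos φ = 0.745734): observed ΔN = -35.7 m, observed ΔE = -486.0 m.
Subtracting the expected shift leaves a residual of -35.7 − (-71) = 35.3 m north and -486.0 − (-472) = -14.0 m east.
Residual distance = √(35.3² + (-14.0)²) = 38.0 m.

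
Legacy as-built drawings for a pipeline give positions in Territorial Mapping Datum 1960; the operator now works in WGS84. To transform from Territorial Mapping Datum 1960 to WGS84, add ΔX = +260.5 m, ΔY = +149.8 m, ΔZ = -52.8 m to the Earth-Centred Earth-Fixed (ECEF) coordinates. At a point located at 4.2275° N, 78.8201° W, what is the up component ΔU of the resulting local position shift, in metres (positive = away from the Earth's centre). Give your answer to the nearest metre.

The local up (radial) axis is (cos φ cos λ, cos φ sin λ, sin φ), giving ΔU = 50.371 − 146.557 − 3.892 = -100.08 m.

ΔU = -100 m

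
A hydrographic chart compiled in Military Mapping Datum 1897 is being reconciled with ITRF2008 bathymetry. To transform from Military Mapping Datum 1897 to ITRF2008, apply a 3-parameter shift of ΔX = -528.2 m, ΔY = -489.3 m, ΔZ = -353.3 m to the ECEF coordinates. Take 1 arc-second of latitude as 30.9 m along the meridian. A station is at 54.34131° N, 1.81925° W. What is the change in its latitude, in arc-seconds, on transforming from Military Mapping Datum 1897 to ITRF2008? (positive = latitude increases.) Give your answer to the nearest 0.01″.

Δφ = 6.81″

sin φ = 0.812504, cos φ = 0.582956, sin λ = -0.031747, cos λ = 0.999496.
North component: ΔN = −sin φ cos λ·ΔX − sin φ sin λ·ΔY + cos φ·ΔZ = −(0.812504)(0.999496)(-528.2) − (0.812504)(-0.031747)(-489.3) + (0.582956)(-353.3) = 210.37 m.
1° of latitude spans 3600 × 30.90 = 111240 m, so Δφ = 210.37 / 111240 × 3600 = 6.808″.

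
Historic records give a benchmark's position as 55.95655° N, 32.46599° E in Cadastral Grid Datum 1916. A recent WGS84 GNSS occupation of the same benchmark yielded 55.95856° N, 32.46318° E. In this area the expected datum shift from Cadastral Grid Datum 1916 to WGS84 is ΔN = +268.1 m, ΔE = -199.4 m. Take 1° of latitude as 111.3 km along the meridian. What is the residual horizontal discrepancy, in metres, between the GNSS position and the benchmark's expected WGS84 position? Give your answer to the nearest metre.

Observed coordinate differences: Δφ = +0.00201°, Δλ = -0.00281°.
Converting to metres (1° lat = 111300 m, cos φ = 0.559821): observed ΔN = 223.7 m, observed ΔE = -175.1 m.
Subtracting the expected shift leaves a residual of 223.7 − (268.1) = -44.4 m north and -175.1 − (-199.4) = 24.3 m east.
Residual distance = √((-44.4)² + 24.3²) = 50.6 m.

51 m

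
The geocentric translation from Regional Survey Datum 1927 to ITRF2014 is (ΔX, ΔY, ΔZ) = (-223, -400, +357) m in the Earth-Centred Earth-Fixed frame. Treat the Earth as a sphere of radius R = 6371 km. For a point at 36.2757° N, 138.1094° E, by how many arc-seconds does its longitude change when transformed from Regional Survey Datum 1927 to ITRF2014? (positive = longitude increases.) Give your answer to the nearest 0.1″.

sin φ = 0.591671, cos φ = 0.806179, sin λ = 0.667710, cos λ = -0.744421.
East component: ΔE = −sin λ·ΔX + cos λ·ΔY = −(0.667710)(-223) + (-0.744421)(-400) = 446.67 m.
1° of latitude spans πR/180 = 111195 m; at latitude φ, 1° of longitude spans that × cos φ = 89643.0 m, so Δλ = 446.67 / 89643.0 × 3600 = 17.938″.

Δλ = 17.9″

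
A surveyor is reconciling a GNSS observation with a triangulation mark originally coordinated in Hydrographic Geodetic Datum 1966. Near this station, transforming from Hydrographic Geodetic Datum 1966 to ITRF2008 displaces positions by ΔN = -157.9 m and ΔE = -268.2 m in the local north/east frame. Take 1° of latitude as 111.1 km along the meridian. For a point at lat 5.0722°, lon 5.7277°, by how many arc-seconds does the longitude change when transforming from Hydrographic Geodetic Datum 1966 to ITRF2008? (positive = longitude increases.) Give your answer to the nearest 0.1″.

Δλ = -8.7″

At latitude 5.0722°, cos φ = 0.996084.
1° of longitude at this latitude = 111.1 × cos φ = 110.66 km, so Δλ = -268.2 / 110664.9 = -0.0024235° = -8.725″.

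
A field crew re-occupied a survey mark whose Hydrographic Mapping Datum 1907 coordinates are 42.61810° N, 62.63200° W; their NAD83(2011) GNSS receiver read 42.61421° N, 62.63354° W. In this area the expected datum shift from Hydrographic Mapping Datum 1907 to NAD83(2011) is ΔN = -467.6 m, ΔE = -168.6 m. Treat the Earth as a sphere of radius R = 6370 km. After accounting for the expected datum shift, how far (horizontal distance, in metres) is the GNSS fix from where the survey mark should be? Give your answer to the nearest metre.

Observed coordinate differences: Δφ = -0.00389°, Δλ = -0.00154°.
Converting to metres (1° lat = 111177 m, cos φ = 0.735883): observed ΔN = -432.5 m, observed ΔE = -126.0 m.
Subtracting the expected shift leaves a residual of -432.5 − (-467.6) = 35.1 m north and -126.0 − (-168.6) = 42.6 m east.
Residual distance = √(35.1² + 42.6²) = 55.2 m.

55 m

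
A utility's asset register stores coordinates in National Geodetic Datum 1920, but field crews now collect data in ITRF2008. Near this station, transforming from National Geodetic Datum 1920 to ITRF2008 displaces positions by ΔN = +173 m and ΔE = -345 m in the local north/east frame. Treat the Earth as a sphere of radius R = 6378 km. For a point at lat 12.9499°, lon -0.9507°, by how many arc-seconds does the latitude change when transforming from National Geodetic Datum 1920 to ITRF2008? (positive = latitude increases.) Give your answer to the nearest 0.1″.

On a sphere of radius R, 1 rad of latitude = R, so Δφ = ΔN / R = 173.0 / 6378000 = 2.7124e-05 rad = 5.595″.

Δφ = 5.6″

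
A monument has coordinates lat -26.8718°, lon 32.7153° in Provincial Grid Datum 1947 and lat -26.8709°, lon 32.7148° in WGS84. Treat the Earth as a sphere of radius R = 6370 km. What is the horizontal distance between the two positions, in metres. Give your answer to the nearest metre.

112 m

Δφ = -26.8709° − -26.8718° = +0.0009°; Δλ = 32.7148° − 32.7153° = -0.0005°.
1° along a meridian = πR/180 = 111177 m.
ΔN = Δφ × 111177 = 100.1 m; ΔE = Δλ × 111177 × cos(-26.8718°) = -0.0005 × 111177 × 0.892020 = -49.6 m.
Distance = √(ΔE² + ΔN²) = √((-49.6)² + 100.1²) = 111.7 m.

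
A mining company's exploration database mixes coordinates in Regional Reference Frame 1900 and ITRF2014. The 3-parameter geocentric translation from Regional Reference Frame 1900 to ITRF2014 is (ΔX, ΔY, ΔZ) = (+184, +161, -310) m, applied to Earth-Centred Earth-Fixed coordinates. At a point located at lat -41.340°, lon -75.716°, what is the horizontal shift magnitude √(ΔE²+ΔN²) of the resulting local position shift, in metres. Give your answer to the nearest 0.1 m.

At φ = -41.340°, λ = -75.716°: sin φ = -0.660526, cos φ = 0.750803, sin λ = -0.969085, cos λ = 0.246728.
ΔE = −sin λ·ΔX + cos λ·ΔY = −(-0.969085)·(184) + (0.246728)·(161) = 218.03 m.
ΔN = −sin φ cos λ·ΔX − sin φ sin λ·ΔY + cos φ·ΔZ = −(-0.660526)(0.246728)(184) − (-0.660526)(-0.969085)(161) + (0.750803)(-310) = -305.82 m.
Horizontal magnitude = √(ΔE² + ΔN²) = √(218.03² + (-305.82)²) = 375.59 m.

375.6 m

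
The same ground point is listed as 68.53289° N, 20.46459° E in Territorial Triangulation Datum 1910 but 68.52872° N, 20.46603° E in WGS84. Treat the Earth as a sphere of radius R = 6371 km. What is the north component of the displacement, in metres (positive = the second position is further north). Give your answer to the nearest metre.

ΔN = -464 m

Δφ = 68.52872° − 68.53289° = -0.00417°; Δλ = 20.46603° − 20.46459° = +0.00144°.
1° along a meridian = πR/180 = 111195 m.
ΔN = Δφ × 111195 = -463.7 m; ΔE = Δλ × 111195 × cos(68.53289°) = +0.00144 × 111195 × 0.365967 = 58.6 m.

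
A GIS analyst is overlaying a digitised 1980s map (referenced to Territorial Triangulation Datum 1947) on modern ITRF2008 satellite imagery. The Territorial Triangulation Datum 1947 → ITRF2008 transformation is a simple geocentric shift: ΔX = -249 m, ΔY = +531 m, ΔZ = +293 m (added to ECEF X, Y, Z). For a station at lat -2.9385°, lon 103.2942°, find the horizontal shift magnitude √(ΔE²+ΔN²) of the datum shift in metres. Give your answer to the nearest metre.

344 m

At φ = -2.9385°, λ = 103.2942°: sin φ = -0.051264, cos φ = 0.998685, sin λ = 0.973202, cos λ = -0.229951.
ΔE = −sin λ·ΔX + cos λ·ΔY = −(0.973202)·(-249) + (-0.229951)·(531) = 120.22 m.
ΔN = −sin φ cos λ·ΔX − sin φ sin λ·ΔY + cos φ·ΔZ = −(-0.051264)(-0.229951)(-249) − (-0.051264)(0.973202)(531) + (0.998685)(293) = 322.04 m.
Horizontal magnitude = √(ΔE² + ΔN²) = √(120.22² + 322.04²) = 343.75 m.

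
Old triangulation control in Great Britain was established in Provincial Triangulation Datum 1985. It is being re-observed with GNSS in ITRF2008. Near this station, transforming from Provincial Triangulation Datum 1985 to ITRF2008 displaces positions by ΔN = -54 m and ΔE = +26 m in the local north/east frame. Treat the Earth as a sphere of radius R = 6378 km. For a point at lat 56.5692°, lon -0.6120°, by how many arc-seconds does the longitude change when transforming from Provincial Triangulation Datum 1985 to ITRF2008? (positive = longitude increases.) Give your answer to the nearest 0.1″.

At latitude 56.5692°, cos φ = 0.550929.
One radian of longitude at latitude φ spans R cos φ, so Δλ = ΔE / (R cos φ) = 26.0 / (6378000 × 0.550929) = 7.3993e-06 rad = 1.526″.

Δλ = 1.5″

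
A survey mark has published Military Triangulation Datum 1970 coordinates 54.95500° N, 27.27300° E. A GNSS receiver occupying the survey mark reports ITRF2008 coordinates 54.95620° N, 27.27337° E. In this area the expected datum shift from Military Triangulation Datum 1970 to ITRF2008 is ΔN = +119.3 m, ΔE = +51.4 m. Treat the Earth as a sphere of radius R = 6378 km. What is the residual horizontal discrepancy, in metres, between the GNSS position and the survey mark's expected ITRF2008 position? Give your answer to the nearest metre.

Observed coordinate differences: Δφ = +0.00120°, Δλ = +0.00037°.
Converting to metres (1° lat = 111317 m, cos φ = 0.574220): observed ΔN = 133.6 m, observed ΔE = 23.7 m.
Subtracting the expected shift leaves a residual of 133.6 − (119.3) = 14.3 m north and 23.7 − (51.4) = -27.7 m east.
Residual distance = √(14.3² + (-27.7)²) = 31.2 m.

31 m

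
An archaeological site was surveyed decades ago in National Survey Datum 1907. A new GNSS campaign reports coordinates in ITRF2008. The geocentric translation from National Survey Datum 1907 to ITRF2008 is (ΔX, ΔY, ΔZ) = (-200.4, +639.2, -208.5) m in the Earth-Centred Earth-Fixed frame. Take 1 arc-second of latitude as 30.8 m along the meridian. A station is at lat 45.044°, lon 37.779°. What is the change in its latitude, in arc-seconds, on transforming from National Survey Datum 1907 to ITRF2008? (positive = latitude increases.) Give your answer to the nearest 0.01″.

sin φ = 0.707650, cos φ = 0.706564, sin λ = 0.612617, cos λ = 0.790380.
North component: ΔN = −sin φ cos λ·ΔX − sin φ sin λ·ΔY + cos φ·ΔZ = −(0.707650)(0.790380)(-200.4) − (0.707650)(0.612617)(639.2) + (0.706564)(-208.5) = -312.34 m.
1° of latitude spans 3600 × 30.80 = 110880 m, so Δφ = -312.34 / 110880 × 3600 = -10.141″.

Δφ = -10.14″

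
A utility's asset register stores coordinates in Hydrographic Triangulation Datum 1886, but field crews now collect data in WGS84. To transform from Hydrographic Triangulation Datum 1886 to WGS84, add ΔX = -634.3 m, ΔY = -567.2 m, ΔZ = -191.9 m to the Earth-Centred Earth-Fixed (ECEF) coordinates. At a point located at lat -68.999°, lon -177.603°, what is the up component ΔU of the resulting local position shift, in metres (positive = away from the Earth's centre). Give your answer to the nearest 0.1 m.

The local up (radial) axis is (cos φ cos λ, cos φ sin λ, sin φ), giving ΔU = 227.124 + 8.502 + 179.153 = 414.78 m.

ΔU = 414.8 m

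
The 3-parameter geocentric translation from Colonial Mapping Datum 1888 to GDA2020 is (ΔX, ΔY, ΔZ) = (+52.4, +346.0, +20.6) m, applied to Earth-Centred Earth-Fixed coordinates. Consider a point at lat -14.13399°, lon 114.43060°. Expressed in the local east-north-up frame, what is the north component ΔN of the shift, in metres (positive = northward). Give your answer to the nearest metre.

ΔN = 92 m

The local north axis is (−sin φ cos λ, −sin φ sin λ, cos φ), giving ΔN = -5.292 + 76.925 + 19.976 = 91.61 m.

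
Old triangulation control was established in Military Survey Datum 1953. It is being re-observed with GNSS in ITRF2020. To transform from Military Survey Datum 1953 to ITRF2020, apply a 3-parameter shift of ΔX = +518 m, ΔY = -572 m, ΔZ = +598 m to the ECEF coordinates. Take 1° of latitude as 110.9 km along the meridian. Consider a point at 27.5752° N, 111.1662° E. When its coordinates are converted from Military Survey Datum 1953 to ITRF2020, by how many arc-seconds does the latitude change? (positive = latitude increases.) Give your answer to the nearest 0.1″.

sin φ = 0.462912, cos φ = 0.886404, sin λ = 0.932537, cos λ = -0.361075.
North component: ΔN = −sin φ cos λ·ΔX − sin φ sin λ·ΔY + cos φ·ΔZ = −(0.462912)(-0.361075)(518) − (0.462912)(0.932537)(-572) + (0.886404)(598) = 863.57 m.
1° of latitude spans 110900 m, so Δφ = 863.57 / 110900 × 3600 = 28.033″.

Δφ = 28.0″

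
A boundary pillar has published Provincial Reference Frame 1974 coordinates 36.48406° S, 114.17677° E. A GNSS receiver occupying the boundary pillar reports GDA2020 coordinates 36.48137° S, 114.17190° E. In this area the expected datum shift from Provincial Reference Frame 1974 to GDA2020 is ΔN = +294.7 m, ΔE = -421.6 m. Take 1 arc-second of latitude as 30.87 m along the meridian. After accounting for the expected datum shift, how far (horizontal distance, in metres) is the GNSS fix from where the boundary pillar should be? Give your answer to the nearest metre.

Observed coordinate differences: Δφ = +0.00269°, Δλ = -0.00487°.
Converting to metres (1° lat = 111132 m, cos φ = 0.804022): observed ΔN = 298.9 m, observed ΔE = -435.1 m.
Subtracting the expected shift leaves a residual of 298.9 − (294.7) = 4.2 m north and -435.1 − (-421.6) = -13.5 m east.
Residual distance = √(4.2² + (-13.5)²) = 14.2 m.

14 m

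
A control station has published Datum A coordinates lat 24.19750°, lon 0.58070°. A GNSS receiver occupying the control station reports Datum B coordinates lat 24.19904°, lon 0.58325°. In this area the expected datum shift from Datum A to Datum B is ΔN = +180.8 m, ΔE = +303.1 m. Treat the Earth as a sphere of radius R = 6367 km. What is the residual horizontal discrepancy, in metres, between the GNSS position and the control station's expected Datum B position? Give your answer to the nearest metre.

46 m

Observed coordinate differences: Δφ = +0.00154°, Δλ = +0.00255°.
Converting to metres (1° lat = 111125 m, cos φ = 0.912138): observed ΔN = 171.1 m, observed ΔE = 258.5 m.
Subtracting the expected shift leaves a residual of 171.1 − (180.8) = -9.7 m north and 258.5 − (303.1) = -44.6 m east.
Residual distance = √((-9.7)² + (-44.6)²) = 45.7 m.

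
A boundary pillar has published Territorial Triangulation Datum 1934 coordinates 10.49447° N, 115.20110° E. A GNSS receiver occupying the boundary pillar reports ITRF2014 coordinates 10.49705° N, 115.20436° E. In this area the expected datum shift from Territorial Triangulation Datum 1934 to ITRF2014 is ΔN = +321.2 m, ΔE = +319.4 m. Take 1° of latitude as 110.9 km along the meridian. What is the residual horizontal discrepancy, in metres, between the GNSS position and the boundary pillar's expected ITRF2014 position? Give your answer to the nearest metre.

50 m

Observed coordinate differences: Δφ = +0.00258°, Δλ = +0.00326°.
Converting to metres (1° lat = 110900 m, cos φ = 0.983272): observed ΔN = 286.1 m, observed ΔE = 355.5 m.
Subtracting the expected shift leaves a residual of 286.1 − (321.2) = -35.1 m north and 355.5 − (319.4) = 36.1 m east.
Residual distance = √((-35.1)² + 36.1²) = 50.3 m.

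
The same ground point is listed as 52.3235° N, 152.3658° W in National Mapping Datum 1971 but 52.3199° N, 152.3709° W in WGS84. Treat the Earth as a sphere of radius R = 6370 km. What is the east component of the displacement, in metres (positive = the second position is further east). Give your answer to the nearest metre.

Δφ = 52.3199° − 52.3235° = -0.0036°; Δλ = -152.3709° − -152.3658° = -0.0051°.
1° along a meridian = πR/180 = 111177 m.
ΔN = Δφ × 111177 = -400.2 m; ΔE = Δλ × 111177 × cos(52.3235°) = -0.0051 × 111177 × 0.611202 = -346.6 m.

ΔE = -347 m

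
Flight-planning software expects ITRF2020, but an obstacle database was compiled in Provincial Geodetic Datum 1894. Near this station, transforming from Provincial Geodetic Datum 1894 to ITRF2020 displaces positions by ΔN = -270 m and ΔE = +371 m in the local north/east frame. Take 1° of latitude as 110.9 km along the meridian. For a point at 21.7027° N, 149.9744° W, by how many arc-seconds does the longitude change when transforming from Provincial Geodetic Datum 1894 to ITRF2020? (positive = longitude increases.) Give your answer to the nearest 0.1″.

At latitude 21.7027°, cos φ = 0.929115.
1° of longitude at this latitude = 110.9 × cos φ = 103.04 km, so Δλ = 371.0 / 103038.9 = 0.0036006° = 12.962″.

Δλ = 13.0″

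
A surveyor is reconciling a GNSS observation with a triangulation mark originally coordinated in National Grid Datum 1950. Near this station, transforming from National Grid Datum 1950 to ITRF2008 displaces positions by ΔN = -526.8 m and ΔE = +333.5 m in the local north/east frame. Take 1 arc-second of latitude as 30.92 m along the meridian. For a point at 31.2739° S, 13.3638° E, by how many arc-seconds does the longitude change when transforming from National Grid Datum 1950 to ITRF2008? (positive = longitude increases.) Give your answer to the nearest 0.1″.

Δλ = 12.6″

At latitude -31.2739°, cos φ = 0.854695.
1″ of longitude at this latitude = 30.92 × cos φ = 26.4272 m, so Δλ = 333.5 / 26.4272 = 12.620″.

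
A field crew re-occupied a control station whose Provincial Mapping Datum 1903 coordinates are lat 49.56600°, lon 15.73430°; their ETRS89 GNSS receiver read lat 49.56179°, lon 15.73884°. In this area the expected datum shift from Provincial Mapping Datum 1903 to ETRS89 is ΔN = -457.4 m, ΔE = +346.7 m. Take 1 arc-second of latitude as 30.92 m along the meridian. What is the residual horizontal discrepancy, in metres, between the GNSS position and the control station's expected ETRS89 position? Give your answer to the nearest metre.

22 m

Observed coordinate differences: Δφ = -0.00421°, Δλ = +0.00454°.
Converting to metres (1° lat = 111312 m, cos φ = 0.648572): observed ΔN = -468.6 m, observed ΔE = 327.8 m.
Subtracting the expected shift leaves a residual of -468.6 − (-457.4) = -11.2 m north and 327.8 − (346.7) = -18.9 m east.
Residual distance = √((-11.2)² + (-18.9)²) = 22.0 m.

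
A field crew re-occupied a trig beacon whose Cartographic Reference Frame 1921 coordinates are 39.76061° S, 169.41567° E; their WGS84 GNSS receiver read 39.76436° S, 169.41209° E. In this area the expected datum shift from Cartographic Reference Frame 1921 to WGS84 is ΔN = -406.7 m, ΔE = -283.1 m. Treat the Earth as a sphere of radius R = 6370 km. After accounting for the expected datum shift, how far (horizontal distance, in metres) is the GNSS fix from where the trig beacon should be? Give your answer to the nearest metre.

Observed coordinate differences: Δφ = -0.00375°, Δλ = -0.00358°.
Converting to metres (1° lat = 111177 m, cos φ = 0.768723): observed ΔN = -416.9 m, observed ΔE = -306.0 m.
Subtracting the expected shift leaves a residual of -416.9 − (-406.7) = -10.2 m north and -306.0 − (-283.1) = -22.9 m east.
Residual distance = √((-10.2)² + (-22.9)²) = 25.0 m.

25 m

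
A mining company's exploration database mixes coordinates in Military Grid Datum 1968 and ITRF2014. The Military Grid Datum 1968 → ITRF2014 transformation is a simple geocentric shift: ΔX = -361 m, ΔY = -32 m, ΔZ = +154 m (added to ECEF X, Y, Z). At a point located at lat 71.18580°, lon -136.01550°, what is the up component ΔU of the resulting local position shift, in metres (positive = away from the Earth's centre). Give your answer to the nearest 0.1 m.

ΔU = 236.7 m

At φ = 71.18580°, λ = -136.01550°: sin φ = 0.946569, cos φ = 0.322500, sin λ = -0.694464, cos λ = -0.719528.
ΔU = cos φ cos λ·ΔX + cos φ sin λ·ΔY + sin φ·ΔZ = (0.322500)(-0.719528)(-361) + (0.322500)(-0.694464)(-32) + (0.946569)(154) = 236.71 m.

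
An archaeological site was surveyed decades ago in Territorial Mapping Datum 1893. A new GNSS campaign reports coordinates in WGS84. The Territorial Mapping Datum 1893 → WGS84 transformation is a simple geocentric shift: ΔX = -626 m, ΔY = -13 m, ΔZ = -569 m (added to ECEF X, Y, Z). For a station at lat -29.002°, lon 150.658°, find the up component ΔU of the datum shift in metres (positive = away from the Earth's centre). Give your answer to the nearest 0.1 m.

ΔU = 747.6 m

The local up (radial) axis is (cos φ cos λ, cos φ sin λ, sin φ), giving ΔU = 477.263 − 5.571 + 275.874 = 747.57 m.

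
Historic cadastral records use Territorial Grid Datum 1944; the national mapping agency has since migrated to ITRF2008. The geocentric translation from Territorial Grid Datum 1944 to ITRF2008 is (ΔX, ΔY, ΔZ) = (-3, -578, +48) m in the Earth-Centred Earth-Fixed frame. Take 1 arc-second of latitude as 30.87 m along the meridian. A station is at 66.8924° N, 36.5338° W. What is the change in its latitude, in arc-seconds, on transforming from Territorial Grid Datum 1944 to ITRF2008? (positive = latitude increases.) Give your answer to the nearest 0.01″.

Δφ = -9.57″

sin φ = 0.919769, cos φ = 0.392459, sin λ = -0.595297, cos λ = 0.803506.
North component: ΔN = −sin φ cos λ·ΔX − sin φ sin λ·ΔY + cos φ·ΔZ = −(0.919769)(0.803506)(-3) − (0.919769)(-0.595297)(-578) + (0.392459)(48) = -295.42 m.
1° of latitude spans 3600 × 30.87 = 111132 m, so Δφ = -295.42 / 111132 × 3600 = -9.570″.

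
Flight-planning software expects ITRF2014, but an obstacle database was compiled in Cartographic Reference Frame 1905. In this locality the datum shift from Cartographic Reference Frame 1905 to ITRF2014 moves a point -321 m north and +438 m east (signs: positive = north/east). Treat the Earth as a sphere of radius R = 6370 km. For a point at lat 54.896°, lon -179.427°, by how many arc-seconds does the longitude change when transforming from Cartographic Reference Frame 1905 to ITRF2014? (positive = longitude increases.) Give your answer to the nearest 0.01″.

Δλ = 24.66″

At latitude 54.896°, cos φ = 0.575062.
One radian of longitude at latitude φ spans R cos φ, so Δλ = ΔE / (R cos φ) = 438.0 / (6370000 × 0.575062) = 1.1957e-04 rad = 24.663″.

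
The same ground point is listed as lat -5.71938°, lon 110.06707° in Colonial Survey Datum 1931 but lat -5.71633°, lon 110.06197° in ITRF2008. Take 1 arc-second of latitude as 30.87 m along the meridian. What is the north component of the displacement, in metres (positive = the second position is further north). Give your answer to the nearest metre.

Δφ = -5.71633° − -5.71938° = +0.00305°; Δλ = 110.06197° − 110.06707° = -0.00510°.
1° of latitude = 3600 × 30.87 = 111132 m.
ΔN = Δφ × 111132 = 339.0 m; ΔE = Δλ × 111132 × cos(-5.71938°) = -0.00510 × 111132 × 0.995022 = -564.0 m.

ΔN = 339 m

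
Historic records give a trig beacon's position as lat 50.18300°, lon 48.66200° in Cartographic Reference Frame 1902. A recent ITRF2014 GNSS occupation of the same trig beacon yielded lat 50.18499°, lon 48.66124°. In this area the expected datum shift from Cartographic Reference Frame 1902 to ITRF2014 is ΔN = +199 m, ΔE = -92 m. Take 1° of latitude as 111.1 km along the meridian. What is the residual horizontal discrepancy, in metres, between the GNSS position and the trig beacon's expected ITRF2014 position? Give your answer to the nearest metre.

Observed coordinate differences: Δφ = +0.00199°, Δλ = -0.00076°.
Converting to metres (1° lat = 111100 m, cos φ = 0.640338): observed ΔN = 221.1 m, observed ΔE = -54.1 m.
Subtracting the expected shift leaves a residual of 221.1 − (199) = 22.1 m north and -54.1 − (-92) = 37.9 m east.
Residual distance = √(22.1² + 37.9²) = 43.9 m.

44 m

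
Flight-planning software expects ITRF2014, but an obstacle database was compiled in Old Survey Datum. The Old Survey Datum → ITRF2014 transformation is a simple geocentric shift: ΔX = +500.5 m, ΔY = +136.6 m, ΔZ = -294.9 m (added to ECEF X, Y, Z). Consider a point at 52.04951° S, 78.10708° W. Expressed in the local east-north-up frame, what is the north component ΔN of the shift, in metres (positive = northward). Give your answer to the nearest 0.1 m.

At φ = -52.04951°, λ = -78.10708°: sin φ = -0.788542, cos φ = 0.614980, sin λ = -0.978534, cos λ = 0.206083.
ΔN = −sin φ cos λ·ΔX − sin φ sin λ·ΔY + cos φ·ΔZ = −(-0.788542)(0.206083)(500.5) − (-0.788542)(-0.978534)(136.6) + (0.614980)(-294.9) = -205.43 m.

ΔN = -205.4 m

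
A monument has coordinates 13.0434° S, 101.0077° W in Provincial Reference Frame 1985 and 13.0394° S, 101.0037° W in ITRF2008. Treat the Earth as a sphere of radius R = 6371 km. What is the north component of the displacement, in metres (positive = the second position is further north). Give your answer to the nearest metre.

Δφ = -13.0394° − -13.0434° = +0.0040°; Δλ = -101.0037° − -101.0077° = +0.0040°.
1° along a meridian = πR/180 = 111195 m.
ΔN = Δφ × 111195 = 444.8 m; ΔE = Δλ × 111195 × cos(-13.0434°) = +0.0040 × 111195 × 0.974199 = 433.3 m.

ΔN = 445 m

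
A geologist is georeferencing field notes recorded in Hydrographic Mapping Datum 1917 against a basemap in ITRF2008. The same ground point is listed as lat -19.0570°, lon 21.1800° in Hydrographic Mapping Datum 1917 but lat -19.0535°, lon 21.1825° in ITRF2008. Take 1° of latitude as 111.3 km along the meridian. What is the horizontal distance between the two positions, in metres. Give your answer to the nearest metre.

Δφ = -19.0535° − -19.0570° = +0.0035°; Δλ = 21.1825° − 21.1800° = +0.0025°.
ΔN = Δφ × 111300 = 389.5 m; ΔE = Δλ × 111300 × cos(-19.0570°) = +0.0025 × 111300 × 0.945194 = 263.0 m.
Distance = √(ΔE² + ΔN²) = √(263.0² + 389.5²) = 470.0 m.

470 m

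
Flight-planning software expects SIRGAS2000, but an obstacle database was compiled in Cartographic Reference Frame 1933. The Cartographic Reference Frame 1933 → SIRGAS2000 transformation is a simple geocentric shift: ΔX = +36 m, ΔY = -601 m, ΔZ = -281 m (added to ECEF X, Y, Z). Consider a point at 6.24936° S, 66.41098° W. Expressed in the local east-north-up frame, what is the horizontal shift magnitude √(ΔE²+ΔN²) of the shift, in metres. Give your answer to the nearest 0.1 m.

At φ = -6.24936°, λ = -66.41098°: sin φ = -0.108856, cos φ = 0.994058, sin λ = -0.916439, cos λ = 0.400173.
ΔE = −sin λ·ΔX + cos λ·ΔY = −(-0.916439)·(36) + (0.400173)·(-601) = -207.51 m.
ΔN = −sin φ cos λ·ΔX − sin φ sin λ·ΔY + cos φ·ΔZ = −(-0.108856)(0.400173)(36) − (-0.108856)(-0.916439)(-601) + (0.994058)(-281) = -217.81 m.
Horizontal magnitude = √(ΔE² + ΔN²) = √((-207.51)² + (-217.81)²) = 300.83 m.

300.8 m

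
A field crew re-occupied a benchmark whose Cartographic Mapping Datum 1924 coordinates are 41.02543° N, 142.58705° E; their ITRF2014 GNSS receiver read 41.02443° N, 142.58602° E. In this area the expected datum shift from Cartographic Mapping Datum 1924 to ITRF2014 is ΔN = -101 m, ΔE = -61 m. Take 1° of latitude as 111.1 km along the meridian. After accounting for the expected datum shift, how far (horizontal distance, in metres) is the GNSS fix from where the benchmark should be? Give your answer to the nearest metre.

Observed coordinate differences: Δφ = -0.00100°, Δλ = -0.00103°.
Converting to metres (1° lat = 111100 m, cos φ = 0.754418): observed ΔN = -111.1 m, observed ΔE = -86.3 m.
Subtracting the expected shift leaves a residual of -111.1 − (-101) = -10.1 m north and -86.3 − (-61) = -25.3 m east.
Residual distance = √((-10.1)² + (-25.3)²) = 27.3 m.

27 m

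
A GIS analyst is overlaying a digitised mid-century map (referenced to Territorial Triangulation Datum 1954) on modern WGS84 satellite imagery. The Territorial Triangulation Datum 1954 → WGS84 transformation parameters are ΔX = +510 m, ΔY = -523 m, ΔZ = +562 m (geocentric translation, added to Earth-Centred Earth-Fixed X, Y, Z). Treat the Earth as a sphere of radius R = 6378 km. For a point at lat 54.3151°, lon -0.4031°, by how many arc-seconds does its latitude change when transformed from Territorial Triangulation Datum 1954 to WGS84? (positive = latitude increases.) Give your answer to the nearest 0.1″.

Δφ = -2.9″

sin φ = 0.812237, cos φ = 0.583327, sin λ = -0.007035, cos λ = 0.999975.
North component: ΔN = −sin φ cos λ·ΔX − sin φ sin λ·ΔY + cos φ·ΔZ = −(0.812237)(0.999975)(510) − (0.812237)(-0.007035)(-523) + (0.583327)(562) = -89.39 m.
1° of latitude spans πR/180 = 111317 m, so Δφ = -89.39 / 111317 × 3600 = -2.891″.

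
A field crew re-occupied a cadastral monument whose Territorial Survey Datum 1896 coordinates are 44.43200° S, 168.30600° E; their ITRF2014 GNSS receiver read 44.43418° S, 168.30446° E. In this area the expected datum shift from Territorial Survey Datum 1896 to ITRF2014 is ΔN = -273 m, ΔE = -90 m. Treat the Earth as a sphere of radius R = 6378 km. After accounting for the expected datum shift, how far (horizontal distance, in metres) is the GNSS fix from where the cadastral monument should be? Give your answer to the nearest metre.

Observed coordinate differences: Δφ = -0.00218°, Δλ = -0.00154°.
Converting to metres (1° lat = 111317 m, cos φ = 0.714082): observed ΔN = -242.7 m, observed ΔE = -122.4 m.
Subtracting the expected shift leaves a residual of -242.7 − (-273) = 30.3 m north and -122.4 − (-90) = -32.4 m east.
Residual distance = √(30.3² + (-32.4)²) = 44.4 m.

44 m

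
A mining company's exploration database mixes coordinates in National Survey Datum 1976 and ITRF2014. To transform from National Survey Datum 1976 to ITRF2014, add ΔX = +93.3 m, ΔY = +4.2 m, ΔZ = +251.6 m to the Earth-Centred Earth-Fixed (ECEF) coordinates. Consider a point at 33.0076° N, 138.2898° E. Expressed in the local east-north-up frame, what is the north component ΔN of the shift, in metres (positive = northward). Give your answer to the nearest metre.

ΔN = 247 m

The local north axis is (−sin φ cos λ, −sin φ sin λ, cos φ), giving ΔN = 37.942 − 1.522 + 210.991 = 247.41 m.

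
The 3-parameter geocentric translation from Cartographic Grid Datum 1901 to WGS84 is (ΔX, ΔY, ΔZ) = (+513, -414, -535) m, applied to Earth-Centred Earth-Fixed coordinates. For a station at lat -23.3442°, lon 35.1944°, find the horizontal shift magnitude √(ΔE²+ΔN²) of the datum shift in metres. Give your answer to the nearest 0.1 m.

At φ = -23.3442°, λ = 35.1944°: sin φ = -0.396254, cos φ = 0.918141, sin λ = 0.576352, cos λ = 0.817201.
ΔE = −sin λ·ΔX + cos λ·ΔY = −(0.576352)·(513) + (0.817201)·(-414) = -633.99 m.
ΔN = −sin φ cos λ·ΔX − sin φ sin λ·ΔY + cos φ·ΔZ = −(-0.396254)(0.817201)(513) − (-0.396254)(0.576352)(-414) + (0.918141)(-535) = -419.64 m.
Horizontal magnitude = √(ΔE² + ΔN²) = √((-633.99)² + (-419.64)²) = 760.29 m.

760.3 m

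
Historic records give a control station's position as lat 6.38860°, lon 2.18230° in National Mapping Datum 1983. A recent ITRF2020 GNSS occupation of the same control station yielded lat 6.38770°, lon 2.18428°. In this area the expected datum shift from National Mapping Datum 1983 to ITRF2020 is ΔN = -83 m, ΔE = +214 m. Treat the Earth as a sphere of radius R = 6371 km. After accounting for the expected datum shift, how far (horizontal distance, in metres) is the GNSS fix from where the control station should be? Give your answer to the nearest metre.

18 m

Observed coordinate differences: Δφ = -0.00090°, Δλ = +0.00198°.
Converting to metres (1° lat = 111195 m, cos φ = 0.993790): observed ΔN = -100.1 m, observed ΔE = 218.8 m.
Subtracting the expected shift leaves a residual of -100.1 − (-83) = -17.1 m north and 218.8 − (214) = 4.8 m east.
Residual distance = √((-17.1)² + 4.8²) = 17.7 m.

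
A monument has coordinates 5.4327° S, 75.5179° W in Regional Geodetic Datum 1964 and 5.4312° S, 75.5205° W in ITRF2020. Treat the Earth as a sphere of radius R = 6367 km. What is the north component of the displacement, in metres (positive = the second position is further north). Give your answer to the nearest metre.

Δφ = -5.4312° − -5.4327° = +0.0015°; Δλ = -75.5205° − -75.5179° = -0.0026°.
1° along a meridian = πR/180 = 111125 m.
ΔN = Δφ × 111125 = 166.7 m; ΔE = Δλ × 111125 × cos(-5.4327°) = -0.0026 × 111125 × 0.995508 = -287.6 m.

ΔN = 167 m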